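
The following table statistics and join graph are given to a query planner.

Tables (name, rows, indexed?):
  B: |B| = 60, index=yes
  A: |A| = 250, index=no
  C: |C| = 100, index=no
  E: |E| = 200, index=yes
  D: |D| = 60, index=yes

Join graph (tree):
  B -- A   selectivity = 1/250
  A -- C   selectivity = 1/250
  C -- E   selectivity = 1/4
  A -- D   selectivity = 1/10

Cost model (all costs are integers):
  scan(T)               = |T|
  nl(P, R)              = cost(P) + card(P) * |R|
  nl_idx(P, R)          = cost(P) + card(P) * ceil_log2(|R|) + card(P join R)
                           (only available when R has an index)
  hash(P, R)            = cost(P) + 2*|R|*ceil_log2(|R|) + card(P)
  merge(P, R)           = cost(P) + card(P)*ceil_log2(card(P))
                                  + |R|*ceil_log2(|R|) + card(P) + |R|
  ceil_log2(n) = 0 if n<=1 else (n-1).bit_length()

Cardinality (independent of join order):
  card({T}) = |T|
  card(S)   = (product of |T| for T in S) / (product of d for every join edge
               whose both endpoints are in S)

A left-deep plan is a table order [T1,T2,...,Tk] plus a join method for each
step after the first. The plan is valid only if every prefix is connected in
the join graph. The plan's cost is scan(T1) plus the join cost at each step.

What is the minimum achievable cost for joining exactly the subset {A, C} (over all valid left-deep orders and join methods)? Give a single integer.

1900

Selinger DP over subsets of {A,C}:
  {A}: scan cost=250, card=250
  {C}: scan cost=100, card=100
  {AC}: card=100; try (C,hash)→1900, (A,merge)→3150, (C,merge)→3300, (A,hash)→4200, (A,nl)→25100, (C,nl)→25250; best=1900 via (C,hash)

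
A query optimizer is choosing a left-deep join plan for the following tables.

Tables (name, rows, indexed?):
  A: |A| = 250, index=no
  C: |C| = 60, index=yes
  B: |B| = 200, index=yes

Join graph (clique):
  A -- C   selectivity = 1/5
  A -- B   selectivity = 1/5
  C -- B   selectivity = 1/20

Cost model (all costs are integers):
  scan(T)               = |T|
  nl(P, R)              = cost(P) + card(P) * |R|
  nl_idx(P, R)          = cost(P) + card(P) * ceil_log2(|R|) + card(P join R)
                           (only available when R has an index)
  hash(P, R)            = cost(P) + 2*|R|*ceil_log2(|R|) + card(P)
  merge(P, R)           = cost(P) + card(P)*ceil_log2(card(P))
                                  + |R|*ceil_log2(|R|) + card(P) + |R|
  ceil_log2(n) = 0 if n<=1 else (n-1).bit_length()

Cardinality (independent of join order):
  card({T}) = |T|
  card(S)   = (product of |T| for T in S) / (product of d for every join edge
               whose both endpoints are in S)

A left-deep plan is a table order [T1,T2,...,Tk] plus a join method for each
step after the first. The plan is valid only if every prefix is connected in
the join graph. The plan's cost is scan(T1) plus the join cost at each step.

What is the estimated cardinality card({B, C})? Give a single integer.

600

Tables in S: B(200), C(60)
Edges inside S: C-B(d=20)
numerator = 200 * 60 = 12000
denominator = 20 = 20
card(S) = 12000 / 20 = 600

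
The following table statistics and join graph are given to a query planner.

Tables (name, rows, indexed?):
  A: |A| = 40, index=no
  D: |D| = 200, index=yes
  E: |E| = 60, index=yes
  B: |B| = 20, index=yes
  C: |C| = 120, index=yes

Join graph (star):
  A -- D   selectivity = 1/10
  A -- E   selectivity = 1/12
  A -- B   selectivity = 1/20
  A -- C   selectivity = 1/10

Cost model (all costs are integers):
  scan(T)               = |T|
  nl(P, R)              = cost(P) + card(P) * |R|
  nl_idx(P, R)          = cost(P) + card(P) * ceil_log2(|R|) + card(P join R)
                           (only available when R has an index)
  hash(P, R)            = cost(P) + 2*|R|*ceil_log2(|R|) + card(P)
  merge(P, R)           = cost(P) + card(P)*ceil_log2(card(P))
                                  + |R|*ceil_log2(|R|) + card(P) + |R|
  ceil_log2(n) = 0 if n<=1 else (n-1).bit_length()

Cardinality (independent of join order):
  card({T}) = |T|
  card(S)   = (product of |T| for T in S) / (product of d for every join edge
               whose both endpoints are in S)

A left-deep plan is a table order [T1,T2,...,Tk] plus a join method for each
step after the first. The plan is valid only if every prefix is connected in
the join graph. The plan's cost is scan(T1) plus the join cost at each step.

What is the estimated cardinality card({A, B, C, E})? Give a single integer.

2400

Tables in S: A(40), B(20), C(120), E(60)
Edges inside S: A-E(d=12), A-B(d=20), A-C(d=10)
numerator = 40 * 20 * 120 * 60 = 5760000
denominator = 12 * 20 * 10 = 2400
card(S) = 5760000 / 2400 = 2400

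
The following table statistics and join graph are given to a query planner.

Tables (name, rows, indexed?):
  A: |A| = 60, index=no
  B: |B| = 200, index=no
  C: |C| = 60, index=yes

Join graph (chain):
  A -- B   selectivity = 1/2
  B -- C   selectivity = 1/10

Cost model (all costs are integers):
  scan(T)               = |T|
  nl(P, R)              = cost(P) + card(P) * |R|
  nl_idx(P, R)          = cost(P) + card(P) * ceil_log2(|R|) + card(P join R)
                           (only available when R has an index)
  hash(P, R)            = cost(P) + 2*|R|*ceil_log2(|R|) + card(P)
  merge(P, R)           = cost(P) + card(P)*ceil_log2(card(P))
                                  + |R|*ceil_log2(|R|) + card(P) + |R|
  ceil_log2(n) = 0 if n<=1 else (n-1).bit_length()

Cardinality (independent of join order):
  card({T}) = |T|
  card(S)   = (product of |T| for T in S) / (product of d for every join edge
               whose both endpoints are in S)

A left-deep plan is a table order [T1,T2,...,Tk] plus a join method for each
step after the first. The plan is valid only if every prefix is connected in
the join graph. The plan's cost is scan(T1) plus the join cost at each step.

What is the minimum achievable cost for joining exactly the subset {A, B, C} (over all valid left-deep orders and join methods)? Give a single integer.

3040

Selinger DP over subsets of {A,B,C}:
  {A}: scan cost=60, card=60
  {B}: scan cost=200, card=200
  {C}: scan cost=60, card=60
  {AB}: card=6000; try (A,hash)→1120, (B,merge)→2280, (A,merge)→2420, (B,hash)→3320, (B,nl)→12060, (A,nl)→12200; best=1120 via (A,hash)
  {BC}: card=1200; try (C,hash)→1120, (B,merge)→2280, (C,merge)→2420, (C,nl_idx)→2600, (B,hash)→3320, (B,nl)→12060 …(+1); best=1120 via (C,hash)
  {ABC}: card=36000; try (A,hash)→3040, (C,hash)→7840, (A,merge)→15940, (C,nl_idx)→73120, (A,nl)→73120, (C,merge)→85540 …(+1); best=3040 via (A,hash)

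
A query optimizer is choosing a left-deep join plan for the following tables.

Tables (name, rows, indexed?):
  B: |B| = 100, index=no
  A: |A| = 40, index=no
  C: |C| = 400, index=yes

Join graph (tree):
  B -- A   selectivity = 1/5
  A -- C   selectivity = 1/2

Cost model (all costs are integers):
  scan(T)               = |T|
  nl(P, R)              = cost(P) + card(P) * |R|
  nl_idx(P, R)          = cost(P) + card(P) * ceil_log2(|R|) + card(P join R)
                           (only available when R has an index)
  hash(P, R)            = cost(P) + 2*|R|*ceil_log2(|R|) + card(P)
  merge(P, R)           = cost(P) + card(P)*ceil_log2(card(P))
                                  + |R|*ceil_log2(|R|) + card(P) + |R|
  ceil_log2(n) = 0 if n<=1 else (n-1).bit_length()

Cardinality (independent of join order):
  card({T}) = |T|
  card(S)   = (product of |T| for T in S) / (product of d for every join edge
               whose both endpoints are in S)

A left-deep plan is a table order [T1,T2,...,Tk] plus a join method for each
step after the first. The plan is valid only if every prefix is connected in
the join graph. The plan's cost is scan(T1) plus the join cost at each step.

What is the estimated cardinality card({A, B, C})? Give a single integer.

160000

Tables in S: A(40), B(100), C(400)
Edges inside S: B-A(d=5), A-C(d=2)
numerator = 40 * 100 * 400 = 1600000
denominator = 5 * 2 = 10
card(S) = 1600000 / 10 = 160000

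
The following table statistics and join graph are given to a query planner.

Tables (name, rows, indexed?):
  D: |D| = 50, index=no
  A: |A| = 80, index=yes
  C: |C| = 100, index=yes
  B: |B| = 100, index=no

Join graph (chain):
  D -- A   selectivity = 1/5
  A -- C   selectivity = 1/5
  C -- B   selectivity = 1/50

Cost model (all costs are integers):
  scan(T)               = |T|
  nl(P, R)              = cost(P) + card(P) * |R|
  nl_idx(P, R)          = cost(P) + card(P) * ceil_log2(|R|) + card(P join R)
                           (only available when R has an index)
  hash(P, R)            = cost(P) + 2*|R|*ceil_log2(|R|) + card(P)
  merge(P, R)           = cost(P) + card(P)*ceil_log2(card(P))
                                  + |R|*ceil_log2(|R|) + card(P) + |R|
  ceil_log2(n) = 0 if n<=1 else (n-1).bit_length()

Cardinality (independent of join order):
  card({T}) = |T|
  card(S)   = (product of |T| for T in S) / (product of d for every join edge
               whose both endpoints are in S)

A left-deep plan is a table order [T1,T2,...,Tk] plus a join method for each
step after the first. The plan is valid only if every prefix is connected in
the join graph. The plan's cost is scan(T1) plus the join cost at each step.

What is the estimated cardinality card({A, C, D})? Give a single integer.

Tables in S: A(80), C(100), D(50)
Edges inside S: D-A(d=5), A-C(d=5)
numerator = 80 * 100 * 50 = 400000
denominator = 5 * 5 = 25
card(S) = 400000 / 25 = 16000

16000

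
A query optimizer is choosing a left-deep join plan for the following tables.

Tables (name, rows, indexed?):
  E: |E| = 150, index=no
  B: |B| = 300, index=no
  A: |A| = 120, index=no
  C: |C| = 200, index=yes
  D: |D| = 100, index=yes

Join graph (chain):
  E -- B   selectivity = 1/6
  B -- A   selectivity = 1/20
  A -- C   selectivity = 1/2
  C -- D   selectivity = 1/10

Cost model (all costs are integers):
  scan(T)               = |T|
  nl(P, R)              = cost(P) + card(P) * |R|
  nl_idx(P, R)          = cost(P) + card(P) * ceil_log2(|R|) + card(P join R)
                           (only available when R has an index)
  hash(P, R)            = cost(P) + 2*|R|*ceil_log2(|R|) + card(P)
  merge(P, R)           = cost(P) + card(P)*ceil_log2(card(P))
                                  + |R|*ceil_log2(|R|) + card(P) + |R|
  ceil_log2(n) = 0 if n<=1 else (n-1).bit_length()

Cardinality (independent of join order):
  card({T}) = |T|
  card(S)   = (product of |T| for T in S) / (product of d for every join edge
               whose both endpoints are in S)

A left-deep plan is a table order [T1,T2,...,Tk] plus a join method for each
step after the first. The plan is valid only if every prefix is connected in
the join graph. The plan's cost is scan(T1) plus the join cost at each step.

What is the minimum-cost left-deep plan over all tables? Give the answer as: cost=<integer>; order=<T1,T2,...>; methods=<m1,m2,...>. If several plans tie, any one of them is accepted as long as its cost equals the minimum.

cost=1933280; order=C,D,A,B,E; methods=hash,hash,hash,hash

Selinger DP (subsets sized 1..n):
  {E}: scan cost=150, card=150
  {B}: scan cost=300, card=300
  {A}: scan cost=120, card=120
  {C}: scan cost=200, card=200
  {D}: scan cost=100, card=100
  {BE}: card=7500; try (E,hash)→3000, (B,merge)→4500, (E,merge)→4650, (B,hash)→5700, (B,nl)→45150, (E,nl)→45300; best=3000 via (E,hash)
  {AB}: card=1800; try (A,hash)→2280, (B,merge)→4080, (A,merge)→4260, (B,hash)→5640, (B,nl)→36120, (A,nl)→36300; best=2280 via (A,hash)
  {AC}: card=12000; try (A,hash)→2080, (C,merge)→2880, (A,merge)→2960, (C,hash)→3440, (C,nl_idx)→13080, (C,nl)→24120 …(+1); best=2080 via (A,hash)
  {CD}: card=2000; try (D,hash)→1800, (C,merge)→2700, (D,merge)→2800, (C,nl_idx)→2900, (C,hash)→3400, (D,nl_idx)→3600 …(+2); best=1800 via (D,hash)
  {ABE}: card=45000; try (E,hash)→6480, (A,hash)→12180, (E,merge)→25230, (A,merge)→108960, (E,nl)→272280, (A,nl)→903000; best=6480 via (E,hash)
  {ABC}: card=180000; try (C,hash)→7280, (B,hash)→19480, (C,merge)→25680, (B,merge)→185080, (C,nl_idx)→196680, (C,nl)→362280 …(+1); best=7280 via (C,hash)
  {ACD}: card=120000; try (A,hash)→5480, (D,hash)→15480, (A,merge)→26760, (D,merge)→182880, (D,nl_idx)→206080, (A,nl)→241800 …(+1); best=5480 via (A,hash)
  {ABCE}: card=4500000; try (C,hash)→54680, (E,hash)→189680, (C,merge)→773280, (E,merge)→3428630, (C,nl_idx)→4866480, (C,nl)→9006480 …(+1); best=54680 via (C,hash)
  {ABCD}: card=1800000; try (B,hash)→130880, (D,hash)→188680, (B,merge)→2168480, (D,nl_idx)→3067280, (D,merge)→3428080, (D,nl)→18007280 …(+1); best=130880 via (B,hash)
  {ABCDE}: card=45000000; try (E,hash)→1933280, (D,hash)→4556080, (E,merge)→39732230, (D,nl_idx)→76554680, (D,merge)→108055480, (E,nl)→270130880 …(+1); best=1933280 via (E,hash)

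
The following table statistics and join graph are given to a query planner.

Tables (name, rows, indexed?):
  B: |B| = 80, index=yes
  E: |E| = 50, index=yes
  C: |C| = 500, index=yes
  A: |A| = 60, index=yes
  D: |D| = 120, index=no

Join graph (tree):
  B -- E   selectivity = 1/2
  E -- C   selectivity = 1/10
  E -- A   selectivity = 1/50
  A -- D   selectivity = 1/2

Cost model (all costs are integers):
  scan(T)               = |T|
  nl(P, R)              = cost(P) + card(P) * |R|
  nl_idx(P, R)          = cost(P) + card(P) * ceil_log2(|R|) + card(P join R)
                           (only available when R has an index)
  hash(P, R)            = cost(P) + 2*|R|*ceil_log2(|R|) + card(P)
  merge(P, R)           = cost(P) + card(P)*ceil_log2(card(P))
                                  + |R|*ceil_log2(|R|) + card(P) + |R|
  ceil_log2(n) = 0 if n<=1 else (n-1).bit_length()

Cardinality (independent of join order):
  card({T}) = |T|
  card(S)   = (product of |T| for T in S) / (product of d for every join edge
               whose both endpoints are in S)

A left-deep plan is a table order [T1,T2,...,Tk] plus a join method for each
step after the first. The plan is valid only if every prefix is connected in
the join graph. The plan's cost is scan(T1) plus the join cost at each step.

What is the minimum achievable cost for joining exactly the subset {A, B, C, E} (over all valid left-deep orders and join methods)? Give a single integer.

Selinger DP over subsets of {A,B,C,E}:
  {B}: scan cost=80, card=80
  {E}: scan cost=50, card=50
  {C}: scan cost=500, card=500
  {A}: scan cost=60, card=60
  {BE}: card=2000; try (E,hash)→760, (B,merge)→1040, (E,merge)→1070, (B,hash)→1220, (B,nl_idx)→2400, (E,nl_idx)→2560 …(+2); best=760 via (E,hash)
  {CE}: card=2500; try (E,hash)→1600, (C,nl_idx)→3000, (C,merge)→5400, (E,merge)→5850, (E,nl_idx)→6000, (C,hash)→9100 …(+2); best=1600 via (E,hash)
  {AE}: card=60; try (A,nl_idx)→410, (E,nl_idx)→480, (E,hash)→720, (A,hash)→820, (A,merge)→820, (E,merge)→830 …(+2); best=410 via (A,nl_idx)
  {BCE}: card=100000; try (B,hash)→5220, (C,hash)→11760, (C,merge)→29760, (B,merge)→34740, (C,nl_idx)→118760, (B,nl_idx)→119100 …(+2); best=5220 via (B,hash)
  {ABE}: card=2400; try (B,merge)→1470, (B,hash)→1590, (B,nl_idx)→3230, (A,hash)→3480, (B,nl)→5210, (A,nl_idx)→15160 …(+2); best=1470 via (B,merge)
  {ACE}: card=3000; try (C,nl_idx)→3950, (A,hash)→4820, (C,merge)→5830, (C,hash)→9470, (A,nl_idx)→19600, (C,nl)→30410 …(+2); best=3950 via (C,nl_idx)
  {ABCE}: card=120000; try (B,hash)→8070, (C,hash)→12870, (C,merge)→37670, (B,merge)→43590, (A,hash)→105940, (C,nl_idx)→143070 …(+6); best=8070 via (B,hash)

8070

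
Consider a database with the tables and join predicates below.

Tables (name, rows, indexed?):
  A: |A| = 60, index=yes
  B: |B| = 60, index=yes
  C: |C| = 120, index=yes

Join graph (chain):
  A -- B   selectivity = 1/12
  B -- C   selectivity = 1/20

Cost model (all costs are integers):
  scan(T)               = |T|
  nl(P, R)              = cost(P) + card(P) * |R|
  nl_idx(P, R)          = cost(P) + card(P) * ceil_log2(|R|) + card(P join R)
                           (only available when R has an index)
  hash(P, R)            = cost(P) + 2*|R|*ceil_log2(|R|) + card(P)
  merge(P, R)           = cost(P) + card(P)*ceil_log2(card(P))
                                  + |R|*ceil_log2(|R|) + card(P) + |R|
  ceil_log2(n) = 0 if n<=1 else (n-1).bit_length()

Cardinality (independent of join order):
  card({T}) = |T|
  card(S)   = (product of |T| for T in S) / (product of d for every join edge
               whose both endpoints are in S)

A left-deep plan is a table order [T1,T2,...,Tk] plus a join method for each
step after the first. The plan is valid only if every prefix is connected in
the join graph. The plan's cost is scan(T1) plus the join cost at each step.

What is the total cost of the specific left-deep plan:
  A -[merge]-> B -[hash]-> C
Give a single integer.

step 1: scan A: cost=60, card=60
step 2: join B via merge
    card(P join B) = 60*60/(12) = 300
    cost = 60 + 60*6 + 60*6 + 60 + 60 = 900
step 3: join C via hash
    card(P join C) = 300*120/(20) = 1800
    cost = 900 + 2*120*7 + 300 = 2880

2880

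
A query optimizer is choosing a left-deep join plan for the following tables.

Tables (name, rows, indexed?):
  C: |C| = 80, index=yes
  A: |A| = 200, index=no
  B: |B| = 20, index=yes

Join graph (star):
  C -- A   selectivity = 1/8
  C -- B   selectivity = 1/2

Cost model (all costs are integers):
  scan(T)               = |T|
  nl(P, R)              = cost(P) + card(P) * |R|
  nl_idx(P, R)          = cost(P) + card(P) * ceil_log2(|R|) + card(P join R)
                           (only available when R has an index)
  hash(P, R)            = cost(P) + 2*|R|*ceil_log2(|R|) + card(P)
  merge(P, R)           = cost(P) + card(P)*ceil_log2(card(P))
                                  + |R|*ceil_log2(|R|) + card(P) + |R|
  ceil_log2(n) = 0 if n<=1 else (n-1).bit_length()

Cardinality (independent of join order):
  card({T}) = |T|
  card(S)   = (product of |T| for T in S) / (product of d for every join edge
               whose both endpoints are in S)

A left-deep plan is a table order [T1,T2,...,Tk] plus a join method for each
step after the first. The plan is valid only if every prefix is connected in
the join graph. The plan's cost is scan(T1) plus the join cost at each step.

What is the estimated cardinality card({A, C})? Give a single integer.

Tables in S: A(200), C(80)
Edges inside S: C-A(d=8)
numerator = 200 * 80 = 16000
denominator = 8 = 8
card(S) = 16000 / 8 = 2000

2000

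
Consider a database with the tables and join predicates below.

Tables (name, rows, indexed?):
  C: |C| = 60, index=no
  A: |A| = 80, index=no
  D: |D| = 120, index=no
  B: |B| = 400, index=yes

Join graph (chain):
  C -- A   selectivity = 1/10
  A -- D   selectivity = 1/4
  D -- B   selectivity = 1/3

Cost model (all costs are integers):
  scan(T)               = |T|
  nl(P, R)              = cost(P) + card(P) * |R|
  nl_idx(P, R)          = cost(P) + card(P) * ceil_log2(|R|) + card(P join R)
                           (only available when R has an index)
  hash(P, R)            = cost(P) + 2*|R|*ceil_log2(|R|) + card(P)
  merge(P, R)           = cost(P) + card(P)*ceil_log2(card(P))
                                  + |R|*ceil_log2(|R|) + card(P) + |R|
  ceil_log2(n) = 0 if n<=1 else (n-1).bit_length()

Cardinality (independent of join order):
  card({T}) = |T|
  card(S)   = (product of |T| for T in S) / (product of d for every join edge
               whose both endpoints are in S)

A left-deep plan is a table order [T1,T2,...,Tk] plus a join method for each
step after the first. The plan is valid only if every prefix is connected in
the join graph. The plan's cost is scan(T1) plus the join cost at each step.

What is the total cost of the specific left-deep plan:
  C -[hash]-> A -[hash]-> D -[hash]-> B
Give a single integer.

25000

step 1: scan C: cost=60, card=60
step 2: join A via hash
    card(P join A) = 60*80/(10) = 480
    cost = 60 + 2*80*7 + 60 = 1240
step 3: join D via hash
    card(P join D) = 480*120/(4) = 14400
    cost = 1240 + 2*120*7 + 480 = 3400
step 4: join B via hash
    card(P join B) = 14400*400/(3) = 1920000
    cost = 3400 + 2*400*9 + 14400 = 25000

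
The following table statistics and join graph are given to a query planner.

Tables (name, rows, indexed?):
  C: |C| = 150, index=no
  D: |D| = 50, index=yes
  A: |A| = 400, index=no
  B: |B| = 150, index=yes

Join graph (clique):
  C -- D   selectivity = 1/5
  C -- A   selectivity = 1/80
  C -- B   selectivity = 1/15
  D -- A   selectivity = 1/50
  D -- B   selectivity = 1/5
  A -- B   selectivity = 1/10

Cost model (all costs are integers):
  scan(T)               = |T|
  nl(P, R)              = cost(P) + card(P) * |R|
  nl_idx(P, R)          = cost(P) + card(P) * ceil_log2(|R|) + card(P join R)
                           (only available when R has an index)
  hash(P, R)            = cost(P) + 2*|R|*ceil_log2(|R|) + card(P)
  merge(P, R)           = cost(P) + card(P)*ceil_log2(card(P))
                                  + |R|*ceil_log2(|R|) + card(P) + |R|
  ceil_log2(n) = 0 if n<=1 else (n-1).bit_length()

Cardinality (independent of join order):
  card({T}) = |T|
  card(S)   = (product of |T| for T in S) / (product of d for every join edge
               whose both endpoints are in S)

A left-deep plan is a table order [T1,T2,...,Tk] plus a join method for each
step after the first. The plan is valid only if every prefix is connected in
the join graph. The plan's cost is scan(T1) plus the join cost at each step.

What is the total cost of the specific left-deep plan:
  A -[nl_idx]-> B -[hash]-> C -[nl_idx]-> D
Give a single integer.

22530

step 1: scan A: cost=400, card=400
step 2: join B via nl_idx
    card(P join B) = 400*150/(10) = 6000
    cost = 400 + 400*8 + 6000 = 9600
step 3: join C via hash
    card(P join C) = 6000*150/(80*15) = 750
    cost = 9600 + 2*150*8 + 6000 = 18000
step 4: join D via nl_idx
    card(P join D) = 750*50/(5*50*5) = 30
    cost = 18000 + 750*6 + 30 = 22530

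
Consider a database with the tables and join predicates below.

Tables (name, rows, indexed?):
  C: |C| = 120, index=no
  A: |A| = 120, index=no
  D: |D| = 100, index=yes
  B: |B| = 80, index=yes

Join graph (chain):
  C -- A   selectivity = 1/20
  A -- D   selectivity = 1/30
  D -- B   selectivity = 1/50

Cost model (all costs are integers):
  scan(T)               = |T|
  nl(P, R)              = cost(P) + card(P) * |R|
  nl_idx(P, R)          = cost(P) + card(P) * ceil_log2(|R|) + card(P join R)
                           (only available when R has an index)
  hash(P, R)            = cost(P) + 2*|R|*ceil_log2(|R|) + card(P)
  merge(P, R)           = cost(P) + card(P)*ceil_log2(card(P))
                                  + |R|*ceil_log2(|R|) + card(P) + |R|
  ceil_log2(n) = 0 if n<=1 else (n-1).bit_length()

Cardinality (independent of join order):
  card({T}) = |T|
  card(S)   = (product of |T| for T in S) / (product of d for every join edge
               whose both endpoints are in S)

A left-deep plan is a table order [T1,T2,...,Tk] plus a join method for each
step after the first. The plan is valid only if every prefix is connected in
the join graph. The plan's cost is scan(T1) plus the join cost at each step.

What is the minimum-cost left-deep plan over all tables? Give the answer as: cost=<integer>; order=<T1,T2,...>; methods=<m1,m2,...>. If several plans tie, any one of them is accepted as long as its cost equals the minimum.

Selinger DP (subsets sized 1..n):
  {C}: scan cost=120, card=120
  {A}: scan cost=120, card=120
  {D}: scan cost=100, card=100
  {B}: scan cost=80, card=80
  {AC}: card=720; try (C,hash)→1920, (A,hash)→1920, (C,merge)→2040, (A,merge)→2040, (C,nl)→14520, (A,nl)→14520; best=1920 via (C,hash)
  {AD}: card=400; try (D,nl_idx)→1360, (D,hash)→1640, (A,merge)→1860, (D,merge)→1880, (A,hash)→1880, (A,nl)→12100 …(+1); best=1360 via (D,nl_idx)
  {BD}: card=160; try (D,nl_idx)→800, (B,nl_idx)→960, (B,hash)→1320, (D,merge)→1520, (B,merge)→1540, (D,hash)→1560 …(+2); best=800 via (D,nl_idx)
  {ACD}: card=2400; try (C,hash)→3440, (D,hash)→4040, (C,merge)→6320, (D,nl_idx)→9360, (D,merge)→10640, (C,nl)→49360 …(+1); best=3440 via (C,hash)
  {ABD}: card=640; try (A,hash)→2640, (B,hash)→2880, (A,merge)→3200, (B,nl_idx)→4800, (B,merge)→6000, (A,nl)→20000 …(+1); best=2640 via (A,hash)
  {ABCD}: card=3840; try (C,hash)→4960, (B,hash)→6960, (C,merge)→10640, (B,nl_idx)→24080, (B,merge)→35280, (C,nl)→79440 …(+1); best=4960 via (C,hash)

cost=4960; order=B,D,A,C; methods=nl_idx,hash,hash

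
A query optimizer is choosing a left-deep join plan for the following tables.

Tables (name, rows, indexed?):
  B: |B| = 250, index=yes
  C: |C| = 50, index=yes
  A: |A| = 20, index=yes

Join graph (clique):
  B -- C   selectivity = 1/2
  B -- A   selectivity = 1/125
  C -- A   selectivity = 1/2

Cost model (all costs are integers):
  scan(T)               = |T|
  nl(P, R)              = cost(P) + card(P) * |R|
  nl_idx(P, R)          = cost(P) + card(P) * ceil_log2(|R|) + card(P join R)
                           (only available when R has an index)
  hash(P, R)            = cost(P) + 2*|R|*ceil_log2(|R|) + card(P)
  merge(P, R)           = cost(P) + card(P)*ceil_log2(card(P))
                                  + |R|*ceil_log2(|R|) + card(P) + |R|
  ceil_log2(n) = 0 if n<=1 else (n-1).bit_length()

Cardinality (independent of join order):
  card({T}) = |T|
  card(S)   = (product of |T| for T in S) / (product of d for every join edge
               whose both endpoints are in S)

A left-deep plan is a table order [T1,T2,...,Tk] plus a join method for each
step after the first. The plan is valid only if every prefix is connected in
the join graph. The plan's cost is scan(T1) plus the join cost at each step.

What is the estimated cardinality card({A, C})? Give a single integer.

Tables in S: A(20), C(50)
Edges inside S: C-A(d=2)
numerator = 20 * 50 = 1000
denominator = 2 = 2
card(S) = 1000 / 2 = 500

500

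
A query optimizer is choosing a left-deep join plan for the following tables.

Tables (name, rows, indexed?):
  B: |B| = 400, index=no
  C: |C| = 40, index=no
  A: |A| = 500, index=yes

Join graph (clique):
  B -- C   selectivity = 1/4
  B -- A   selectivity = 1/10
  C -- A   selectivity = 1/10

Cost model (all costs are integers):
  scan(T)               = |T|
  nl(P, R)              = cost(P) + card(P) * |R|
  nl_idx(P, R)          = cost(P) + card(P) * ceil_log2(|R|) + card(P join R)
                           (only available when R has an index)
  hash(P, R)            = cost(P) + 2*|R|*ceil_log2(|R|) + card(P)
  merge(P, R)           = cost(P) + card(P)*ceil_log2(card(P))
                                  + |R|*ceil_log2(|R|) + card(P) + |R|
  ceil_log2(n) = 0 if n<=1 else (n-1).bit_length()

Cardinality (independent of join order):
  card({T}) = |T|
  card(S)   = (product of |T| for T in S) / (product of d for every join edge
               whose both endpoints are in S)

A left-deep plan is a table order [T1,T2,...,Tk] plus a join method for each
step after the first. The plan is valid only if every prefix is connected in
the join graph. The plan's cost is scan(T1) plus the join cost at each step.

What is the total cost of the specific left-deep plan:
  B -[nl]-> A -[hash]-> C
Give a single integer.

220880

step 1: scan B: cost=400, card=400
step 2: join A via nl
    card(P join A) = 400*500/(10) = 20000
    cost = 400 + 400*500 = 200400
step 3: join C via hash
    card(P join C) = 20000*40/(4*10) = 20000
    cost = 200400 + 2*40*6 + 20000 = 220880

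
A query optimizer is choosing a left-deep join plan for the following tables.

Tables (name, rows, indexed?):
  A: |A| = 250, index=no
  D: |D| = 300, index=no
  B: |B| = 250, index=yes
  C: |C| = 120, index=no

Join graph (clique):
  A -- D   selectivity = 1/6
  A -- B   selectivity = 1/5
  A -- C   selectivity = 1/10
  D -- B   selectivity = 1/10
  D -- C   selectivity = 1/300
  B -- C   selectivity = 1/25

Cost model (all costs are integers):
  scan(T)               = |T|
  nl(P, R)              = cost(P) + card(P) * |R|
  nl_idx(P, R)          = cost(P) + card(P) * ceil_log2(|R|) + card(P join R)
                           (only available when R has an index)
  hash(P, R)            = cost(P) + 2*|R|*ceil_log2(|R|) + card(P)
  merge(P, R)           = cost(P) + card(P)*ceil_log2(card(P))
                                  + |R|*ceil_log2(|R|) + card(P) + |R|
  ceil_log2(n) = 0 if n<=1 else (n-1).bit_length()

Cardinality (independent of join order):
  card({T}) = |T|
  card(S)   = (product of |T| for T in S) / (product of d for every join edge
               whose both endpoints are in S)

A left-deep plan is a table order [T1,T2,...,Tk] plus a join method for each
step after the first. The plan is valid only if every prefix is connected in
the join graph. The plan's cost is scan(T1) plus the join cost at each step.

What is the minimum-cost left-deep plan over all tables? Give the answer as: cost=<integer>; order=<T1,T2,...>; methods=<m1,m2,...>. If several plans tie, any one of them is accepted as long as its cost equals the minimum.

cost=6570; order=D,C,B,A; methods=hash,nl_idx,merge

Selinger DP (subsets sized 1..n):
  {A}: scan cost=250, card=250
  {D}: scan cost=300, card=300
  {B}: scan cost=250, card=250
  {C}: scan cost=120, card=120
  {AD}: card=12500; try (A,hash)→4600, (D,merge)→5500, (A,merge)→5550, (D,hash)→5900, (D,nl)→75250, (A,nl)→75300; best=4600 via (A,hash)
  {AB}: card=12500; try (B,hash)→4500, (A,hash)→4500, (B,merge)→4750, (A,merge)→4750, (B,nl_idx)→14750, (B,nl)→62750 …(+1); best=4500 via (B,hash)
  {AC}: card=3000; try (C,hash)→2180, (A,merge)→3330, (C,merge)→3460, (A,hash)→4240, (A,nl)→30120, (C,nl)→30250; best=2180 via (C,hash)
  {BD}: card=7500; try (B,hash)→4600, (D,merge)→5500, (B,merge)→5550, (D,hash)→5900, (B,nl_idx)→10200, (D,nl)→75250 …(+1); best=4600 via (B,hash)
  {CD}: card=120; try (C,hash)→2280, (D,merge)→4080, (C,merge)→4260, (D,hash)→5640, (D,nl)→36120, (C,nl)→36300; best=2280 via (C,hash)
  {BC}: card=1200; try (C,hash)→2180, (B,nl_idx)→2280, (B,merge)→3330, (C,merge)→3460, (B,hash)→4240, (B,nl)→30120 …(+1); best=2180 via (C,hash)
  {ABD}: card=62500; try (A,hash)→16100, (B,hash)→21100, (D,hash)→22400, (A,merge)→111850, (B,nl_idx)→167100, (B,merge)→194350 …(+4); best=16100 via (A,hash)
  {ACD}: card=500; try (A,merge)→5490, (A,hash)→6400, (D,hash)→10580, (C,hash)→18780, (A,nl)→32280, (D,merge)→44180 …(+3); best=5490 via (A,merge)
  {ABC}: card=6000; try (A,hash)→7380, (B,hash)→9180, (C,hash)→18680, (A,merge)→18830, (B,nl_idx)→32180, (B,merge)→43430 …(+4); best=7380 via (A,hash)
  {BCD}: card=120; try (B,nl_idx)→3360, (B,merge)→5490, (B,hash)→6400, (D,hash)→8780, (C,hash)→13780, (D,merge)→19580 …(+4); best=3360 via (B,nl_idx)
  {ABCD}: card=100; try (A,merge)→6570, (A,hash)→7480, (B,nl_idx)→9590, (B,hash)→9990, (B,merge)→12740, (D,hash)→18780 …(+7); best=6570 via (A,merge)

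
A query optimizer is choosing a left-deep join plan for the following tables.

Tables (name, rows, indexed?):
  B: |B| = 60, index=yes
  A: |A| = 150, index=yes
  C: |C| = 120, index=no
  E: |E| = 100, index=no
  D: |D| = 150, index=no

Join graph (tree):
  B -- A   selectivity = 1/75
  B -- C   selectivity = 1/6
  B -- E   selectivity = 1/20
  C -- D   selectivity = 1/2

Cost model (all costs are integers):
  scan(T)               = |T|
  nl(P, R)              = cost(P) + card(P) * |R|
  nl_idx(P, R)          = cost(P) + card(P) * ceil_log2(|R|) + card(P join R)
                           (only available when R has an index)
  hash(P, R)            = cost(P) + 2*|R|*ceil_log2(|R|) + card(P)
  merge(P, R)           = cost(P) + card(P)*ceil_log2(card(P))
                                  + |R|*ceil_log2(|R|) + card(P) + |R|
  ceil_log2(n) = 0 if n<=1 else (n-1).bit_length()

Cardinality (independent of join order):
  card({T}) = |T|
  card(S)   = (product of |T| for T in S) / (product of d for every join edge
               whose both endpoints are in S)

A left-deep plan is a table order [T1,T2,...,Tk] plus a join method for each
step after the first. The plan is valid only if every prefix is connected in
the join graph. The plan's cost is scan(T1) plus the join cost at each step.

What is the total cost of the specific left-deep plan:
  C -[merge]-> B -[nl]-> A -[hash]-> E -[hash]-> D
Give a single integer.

step 1: scan C: cost=120, card=120
step 2: join B via merge
    card(P join B) = 120*60/(6) = 1200
    cost = 120 + 120*7 + 60*6 + 120 + 60 = 1500
step 3: join A via nl
    card(P join A) = 1200*150/(75) = 2400
    cost = 1500 + 1200*150 = 181500
step 4: join E via hash
    card(P join E) = 2400*100/(20) = 12000
    cost = 181500 + 2*100*7 + 2400 = 185300
step 5: join D via hash
    card(P join D) = 12000*150/(2) = 900000
    cost = 185300 + 2*150*8 + 12000 = 199700

199700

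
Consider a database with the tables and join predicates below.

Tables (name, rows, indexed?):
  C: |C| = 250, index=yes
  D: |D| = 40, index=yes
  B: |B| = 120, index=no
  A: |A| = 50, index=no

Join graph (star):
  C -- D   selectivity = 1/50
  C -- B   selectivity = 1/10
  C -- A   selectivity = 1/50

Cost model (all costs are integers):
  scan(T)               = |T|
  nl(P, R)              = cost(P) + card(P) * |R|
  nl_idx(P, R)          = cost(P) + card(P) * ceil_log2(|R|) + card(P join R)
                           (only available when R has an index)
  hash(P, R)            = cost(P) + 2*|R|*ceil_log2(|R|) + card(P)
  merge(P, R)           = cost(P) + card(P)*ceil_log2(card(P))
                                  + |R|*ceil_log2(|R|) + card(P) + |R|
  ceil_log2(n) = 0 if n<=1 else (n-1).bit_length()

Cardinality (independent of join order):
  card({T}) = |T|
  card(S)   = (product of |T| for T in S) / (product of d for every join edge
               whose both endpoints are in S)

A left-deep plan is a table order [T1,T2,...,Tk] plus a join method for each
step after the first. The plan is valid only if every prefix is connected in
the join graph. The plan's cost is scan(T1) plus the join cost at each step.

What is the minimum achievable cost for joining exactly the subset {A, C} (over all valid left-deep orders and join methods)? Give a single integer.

700

Selinger DP over subsets of {A,C}:
  {C}: scan cost=250, card=250
  {A}: scan cost=50, card=50
  {AC}: card=250; try (C,nl_idx)→700, (A,hash)→1100, (C,merge)→2650, (A,merge)→2850, (C,hash)→4100, (C,nl)→12550 …(+1); best=700 via (C,nl_idx)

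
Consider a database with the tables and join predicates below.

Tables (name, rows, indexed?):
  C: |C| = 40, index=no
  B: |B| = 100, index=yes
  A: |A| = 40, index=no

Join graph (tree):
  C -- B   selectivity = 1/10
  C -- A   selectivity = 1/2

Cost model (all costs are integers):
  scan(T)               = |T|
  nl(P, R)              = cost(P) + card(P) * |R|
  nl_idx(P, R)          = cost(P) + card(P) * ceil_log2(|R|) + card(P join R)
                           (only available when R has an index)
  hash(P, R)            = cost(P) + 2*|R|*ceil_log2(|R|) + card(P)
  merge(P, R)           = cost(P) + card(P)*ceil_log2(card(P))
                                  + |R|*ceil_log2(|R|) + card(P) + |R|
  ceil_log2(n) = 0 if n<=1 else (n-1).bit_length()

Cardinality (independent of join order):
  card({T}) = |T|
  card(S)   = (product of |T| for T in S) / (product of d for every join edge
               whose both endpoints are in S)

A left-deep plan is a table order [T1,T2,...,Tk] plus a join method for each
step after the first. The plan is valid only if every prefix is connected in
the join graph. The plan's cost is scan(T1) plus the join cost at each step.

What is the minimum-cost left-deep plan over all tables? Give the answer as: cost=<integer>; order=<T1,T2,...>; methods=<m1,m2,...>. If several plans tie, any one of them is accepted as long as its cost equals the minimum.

cost=1560; order=B,C,A; methods=hash,hash

Selinger DP (subsets sized 1..n):
  {C}: scan cost=40, card=40
  {B}: scan cost=100, card=100
  {A}: scan cost=40, card=40
  {BC}: card=400; try (C,hash)→680, (B,nl_idx)→720, (B,merge)→1120, (C,merge)→1180, (B,hash)→1480, (B,nl)→4040 …(+1); best=680 via (C,hash)
  {AC}: card=800; try (C,hash)→560, (A,hash)→560, (C,merge)→600, (A,merge)→600, (C,nl)→1640, (A,nl)→1640; best=560 via (C,hash)
  {ABC}: card=8000; try (A,hash)→1560, (B,hash)→2760, (A,merge)→4960, (B,merge)→10160, (B,nl_idx)→14160, (A,nl)→16680 …(+1); best=1560 via (A,hash)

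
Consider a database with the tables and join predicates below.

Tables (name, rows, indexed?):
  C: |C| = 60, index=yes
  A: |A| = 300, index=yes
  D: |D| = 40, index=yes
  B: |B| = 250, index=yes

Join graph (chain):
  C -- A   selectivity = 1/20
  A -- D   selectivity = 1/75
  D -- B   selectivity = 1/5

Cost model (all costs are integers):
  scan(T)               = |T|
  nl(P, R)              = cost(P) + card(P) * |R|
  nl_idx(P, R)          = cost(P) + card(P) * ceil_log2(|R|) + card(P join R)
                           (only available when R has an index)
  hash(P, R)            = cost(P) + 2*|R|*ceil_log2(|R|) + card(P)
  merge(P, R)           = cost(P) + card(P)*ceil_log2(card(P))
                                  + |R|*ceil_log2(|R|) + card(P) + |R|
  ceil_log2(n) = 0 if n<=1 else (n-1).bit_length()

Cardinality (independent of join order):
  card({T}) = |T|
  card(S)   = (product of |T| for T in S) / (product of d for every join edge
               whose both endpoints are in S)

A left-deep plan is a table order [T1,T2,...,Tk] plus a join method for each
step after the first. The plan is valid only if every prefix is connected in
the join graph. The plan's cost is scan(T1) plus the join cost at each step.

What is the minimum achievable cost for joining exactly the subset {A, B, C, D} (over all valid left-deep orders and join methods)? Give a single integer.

5920

Selinger DP over subsets of {A,B,C,D}:
  {C}: scan cost=60, card=60
  {A}: scan cost=300, card=300
  {D}: scan cost=40, card=40
  {B}: scan cost=250, card=250
  {AC}: card=900; try (C,hash)→1320, (A,nl_idx)→1500, (C,nl_idx)→3000, (A,merge)→3480, (C,merge)→3720, (A,hash)→5520 …(+2); best=1320 via (C,hash)
  {AD}: card=160; try (A,nl_idx)→560, (D,hash)→1080, (D,nl_idx)→2260, (A,merge)→3320, (D,merge)→3580, (A,hash)→5480 …(+2); best=560 via (A,nl_idx)
  {BD}: card=2000; try (D,hash)→980, (B,nl_idx)→2360, (B,merge)→2570, (D,merge)→2780, (D,nl_idx)→3750, (B,hash)→4080 …(+2); best=980 via (D,hash)
  {ACD}: card=480; try (C,hash)→1440, (C,nl_idx)→2000, (C,merge)→2420, (D,hash)→2700, (D,nl_idx)→7200, (C,nl)→10160 …(+2); best=1440 via (C,hash)
  {ABD}: card=8000; try (B,merge)→4250, (B,hash)→4720, (A,hash)→8380, (B,nl_idx)→9840, (A,nl_idx)→26980, (A,merge)→27980 …(+2); best=4250 via (B,merge)
  {ABCD}: card=24000; try (B,hash)→5920, (B,merge)→8490, (C,hash)→12970, (B,nl_idx)→29280, (C,nl_idx)→76250, (C,merge)→116670 …(+2); best=5920 via (B,hash)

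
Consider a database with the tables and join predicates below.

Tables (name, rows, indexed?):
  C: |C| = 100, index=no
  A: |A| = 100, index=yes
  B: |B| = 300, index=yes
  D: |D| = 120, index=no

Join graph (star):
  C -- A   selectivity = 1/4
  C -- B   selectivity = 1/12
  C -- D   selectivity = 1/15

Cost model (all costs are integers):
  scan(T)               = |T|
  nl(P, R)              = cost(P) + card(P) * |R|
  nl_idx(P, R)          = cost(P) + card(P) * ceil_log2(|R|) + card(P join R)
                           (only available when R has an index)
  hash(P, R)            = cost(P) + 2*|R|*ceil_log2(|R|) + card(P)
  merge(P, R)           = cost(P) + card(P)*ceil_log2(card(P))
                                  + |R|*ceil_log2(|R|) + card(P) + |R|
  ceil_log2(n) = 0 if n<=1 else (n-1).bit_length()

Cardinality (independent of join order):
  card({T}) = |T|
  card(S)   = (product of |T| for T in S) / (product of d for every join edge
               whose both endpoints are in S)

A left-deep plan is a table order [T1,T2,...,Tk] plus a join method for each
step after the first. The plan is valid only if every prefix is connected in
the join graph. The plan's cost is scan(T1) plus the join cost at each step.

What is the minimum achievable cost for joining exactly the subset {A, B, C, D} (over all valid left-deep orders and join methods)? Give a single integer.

27580

Selinger DP over subsets of {A,B,C,D}:
  {C}: scan cost=100, card=100
  {A}: scan cost=100, card=100
  {B}: scan cost=300, card=300
  {D}: scan cost=120, card=120
  {AC}: card=2500; try (C,hash)→1600, (A,hash)→1600, (C,merge)→1700, (A,merge)→1700, (A,nl_idx)→3300, (C,nl)→10100 …(+1); best=1600 via (C,hash)
  {BC}: card=2500; try (C,hash)→2000, (B,nl_idx)→3500, (B,merge)→3900, (C,merge)→4100, (B,hash)→5600, (B,nl)→30100 …(+1); best=2000 via (C,hash)
  {CD}: card=800; try (C,hash)→1640, (D,merge)→1860, (D,hash)→1880, (C,merge)→1880, (D,nl)→12100, (C,nl)→12120; best=1640 via (C,hash)
  {ABC}: card=62500; try (A,hash)→5900, (B,hash)→9500, (A,merge)→35300, (B,merge)→37100, (A,nl_idx)→82000, (B,nl_idx)→86600 …(+2); best=5900 via (A,hash)
  {ACD}: card=20000; try (A,hash)→3840, (D,hash)→5780, (A,merge)→11240, (A,nl_idx)→27240, (D,merge)→35060, (A,nl)→81640 …(+1); best=3840 via (A,hash)
  {BCD}: card=20000; try (D,hash)→6180, (B,hash)→7840, (B,merge)→13440, (B,nl_idx)→28840, (D,merge)→35460, (B,nl)→241640 …(+1); best=6180 via (D,hash)
  {ABCD}: card=500000; try (A,hash)→27580, (B,hash)→29240, (D,hash)→70080, (B,merge)→326840, (A,merge)→326980, (A,nl_idx)→646180 …(+5); best=27580 via (A,hash)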